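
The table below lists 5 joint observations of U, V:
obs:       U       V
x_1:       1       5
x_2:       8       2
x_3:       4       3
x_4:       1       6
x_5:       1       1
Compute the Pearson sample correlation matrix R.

Step 1 — column means:
  mean(U) = (1 + 8 + 4 + 1 + 1) / 5 = 15/5 = 3
  mean(V) = (5 + 2 + 3 + 6 + 1) / 5 = 17/5 = 3.4

Step 2 — sample variances and covariances s[i,j] = (1/(n-1)) · Σ_k (x_{k,i} - mean_i) · (x_{k,j} - mean_j), with n-1 = 4:
  s[U,U] = ((-2)·(-2) + (5)·(5) + (1)·(1) + (-2)·(-2) + (-2)·(-2)) / 4 = 38/4 = 9.5
  s[U,V] = ((-2)·(1.6) + (5)·(-1.4) + (1)·(-0.4) + (-2)·(2.6) + (-2)·(-2.4)) / 4 = -11/4 = -2.75
  s[V,V] = ((1.6)·(1.6) + (-1.4)·(-1.4) + (-0.4)·(-0.4) + (2.6)·(2.6) + (-2.4)·(-2.4)) / 4 = 17.2/4 = 4.3
  Sample standard deviations s_i = √(s[i,i]):
  s(U) = √(9.5) = 3.0822
  s(V) = √(4.3) = 2.0736

Step 3 — r_{ij} = s_{ij} / (s_i · s_j):
  r[U,U] = 1 (diagonal).
  r[U,V] = -2.75 / (3.0822 · 2.0736) = -2.75 / 6.3914 = -0.4303
  r[V,V] = 1 (diagonal).

R is symmetric with unit diagonal. Assembling:

R = [[1, -0.4303],
 [-0.4303, 1]]


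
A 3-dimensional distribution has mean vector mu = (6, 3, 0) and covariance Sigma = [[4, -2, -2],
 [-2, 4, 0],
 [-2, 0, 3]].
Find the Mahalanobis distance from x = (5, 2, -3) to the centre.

Step 1 — centre the observation: (x - mu) = (-1, -1, -3).

Step 2 — invert Sigma (cofactor / det for 3×3, or solve directly):
  Sigma^{-1} = [[0.6, 0.3, 0.4],
 [0.3, 0.4, 0.2],
 [0.4, 0.2, 0.6]].

Step 3 — form the quadratic (x - mu)^T · Sigma^{-1} · (x - mu):
  Sigma^{-1} · (x - mu) = (-2.1, -1.3, -2.4).
  (x - mu)^T · [Sigma^{-1} · (x - mu)] = (-1)·(-2.1) + (-1)·(-1.3) + (-3)·(-2.4) = 10.6.

Step 4 — take square root: d = √(10.6) ≈ 3.2558.

d(x, mu) = √(10.6) ≈ 3.2558


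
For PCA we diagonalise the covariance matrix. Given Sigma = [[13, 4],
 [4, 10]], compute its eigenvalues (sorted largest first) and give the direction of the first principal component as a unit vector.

Step 1 — characteristic polynomial of 2×2 Sigma:
  det(Sigma - λI) = λ² - trace · λ + det = 0.
  trace = 13 + 10 = 23, det = 13·10 - (4)² = 114.
Step 2 — discriminant:
  Δ = trace² - 4·det = 529 - 456 = 73.
Step 3 — eigenvalues:
  λ = (trace ± √Δ)/2 = (23 ± 8.544)/2,
  λ_1 = 15.772,  λ_2 = 7.228.

Step 4 — unit eigenvector for λ_1: solve (Sigma - λ_1 I)v = 0. First row:
  (13 - 15.772)·v_x + (4)·v_y = 0, i.e. (-2.772)·v_x + (4)·v_y = 0,
  so v ∝ (b, λ_1 - a) = (4, 2.772) = u.
  ||u|| = √((4)² + (2.772)²) = √(23.684) ≈ 4.8666,
  v_1 = u/||u|| ≈ (0.8219, 0.5696) (||v_1|| = 1).

λ_1 = 15.772,  λ_2 = 7.228;  v_1 ≈ (0.8219, 0.5696)


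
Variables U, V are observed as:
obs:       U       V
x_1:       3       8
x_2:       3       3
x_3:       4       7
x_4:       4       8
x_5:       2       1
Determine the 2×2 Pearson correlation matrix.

Step 1 — column means:
  mean(U) = (3 + 3 + 4 + 4 + 2) / 5 = 16/5 = 3.2
  mean(V) = (8 + 3 + 7 + 8 + 1) / 5 = 27/5 = 5.4

Step 2 — sample variances and covariances s[i,j] = (1/(n-1)) · Σ_k (x_{k,i} - mean_i) · (x_{k,j} - mean_j), with n-1 = 4:
  s[U,U] = ((-0.2)·(-0.2) + (-0.2)·(-0.2) + (0.8)·(0.8) + (0.8)·(0.8) + (-1.2)·(-1.2)) / 4 = 2.8/4 = 0.7
  s[U,V] = ((-0.2)·(2.6) + (-0.2)·(-2.4) + (0.8)·(1.6) + (0.8)·(2.6) + (-1.2)·(-4.4)) / 4 = 8.6/4 = 2.15
  s[V,V] = ((2.6)·(2.6) + (-2.4)·(-2.4) + (1.6)·(1.6) + (2.6)·(2.6) + (-4.4)·(-4.4)) / 4 = 41.2/4 = 10.3
  Sample standard deviations s_i = √(s[i,i]):
  s(U) = √(0.7) = 0.8367
  s(V) = √(10.3) = 3.2094

Step 3 — r_{ij} = s_{ij} / (s_i · s_j):
  r[U,U] = 1 (diagonal).
  r[U,V] = 2.15 / (0.8367 · 3.2094) = 2.15 / 2.6851 = 0.8007
  r[V,V] = 1 (diagonal).

R is symmetric with unit diagonal. Assembling:

R = [[1, 0.8007],
 [0.8007, 1]]


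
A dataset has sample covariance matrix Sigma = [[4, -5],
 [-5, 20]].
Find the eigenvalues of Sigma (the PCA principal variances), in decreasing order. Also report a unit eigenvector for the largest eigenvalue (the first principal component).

Step 1 — characteristic polynomial of 2×2 Sigma:
  det(Sigma - λI) = λ² - trace · λ + det = 0.
  trace = 4 + 20 = 24, det = 4·20 - (-5)² = 55.
Step 2 — discriminant:
  Δ = trace² - 4·det = 576 - 220 = 356.
Step 3 — eigenvalues:
  λ = (trace ± √Δ)/2 = (24 ± 18.868)/2,
  λ_1 = 21.434,  λ_2 = 2.566.

Step 4 — unit eigenvector for λ_1: solve (Sigma - λ_1 I)v = 0. First row:
  (4 - 21.434)·v_x + (-5)·v_y = 0, i.e. (-17.434)·v_x + (-5)·v_y = 0,
  so v ∝ (b, λ_1 - a) = (-5, 17.434); multiply by -1 so the first entry is positive: u = (5, -17.434).
  ||u|| = √((5)² + (-17.434)²) = √(328.9437) ≈ 18.1368,
  v_1 = u/||u|| ≈ (0.2757, -0.9612) (||v_1|| = 1).

λ_1 = 21.434,  λ_2 = 2.566;  v_1 ≈ (0.2757, -0.9612)


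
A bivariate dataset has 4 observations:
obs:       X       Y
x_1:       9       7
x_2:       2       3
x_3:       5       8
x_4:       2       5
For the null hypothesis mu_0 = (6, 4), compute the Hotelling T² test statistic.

Step 1 — sample mean vector:
  mean(X) = (9 + 2 + 5 + 2) / 4 = 18/4 = 4.5
  mean(Y) = (7 + 3 + 8 + 5) / 4 = 23/4 = 5.75
  x̄ = (4.5, 5.75),  deviation x̄ - mu_0 = (4.5, 5.75) - (6, 4) = (-1.5, 1.75).

Step 2 — sample covariance matrix, S[i,j] = (1/(n-1)) · Σ_k (x_{k,i} - mean_i) · (x_{k,j} - mean_j), divisor n-1 = 3:
  S[X,X] = ((4.5)·(4.5) + (-2.5)·(-2.5) + (0.5)·(0.5) + (-2.5)·(-2.5)) / 3 = 33/3 = 11
  S[X,Y] = ((4.5)·(1.25) + (-2.5)·(-2.75) + (0.5)·(2.25) + (-2.5)·(-0.75)) / 3 = 15.5/3 = 5.1667
  S[Y,Y] = ((1.25)·(1.25) + (-2.75)·(-2.75) + (2.25)·(2.25) + (-0.75)·(-0.75)) / 3 = 14.75/3 = 4.9167
  S = [[11, 5.1667],
 [5.1667, 4.9167]].

Step 3 — invert S. det(S) = 11·4.9167 - (5.1667)² = 27.3889.
  S^{-1} = (1/det) · [[d, -b], [-b, a]] = [[0.1795, -0.1886],
 [-0.1886, 0.4016]].

Step 4 — quadratic form (x̄ - mu_0)^T · S^{-1} · (x̄ - mu_0):
  S^{-1} · (x̄ - mu_0) = (-0.5994, 0.9858),
  (x̄ - mu_0)^T · [...] = (-1.5)·(-0.5994) + (1.75)·(0.9858) = 2.6242.

Step 5 — scale by n: T² = 4 · 2.6242 = 10.497.

T² ≈ 10.497


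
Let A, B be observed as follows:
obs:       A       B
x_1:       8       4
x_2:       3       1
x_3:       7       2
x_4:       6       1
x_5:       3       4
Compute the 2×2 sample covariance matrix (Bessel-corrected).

Step 1 — column means:
  mean(A) = (8 + 3 + 7 + 6 + 3) / 5 = 27/5 = 5.4
  mean(B) = (4 + 1 + 2 + 1 + 4) / 5 = 12/5 = 2.4

Step 2 — sample covariance S[i,j] = (1/(n-1)) · Σ_k (x_{k,i} - mean_i) · (x_{k,j} - mean_j), with n-1 = 4.
  S[A,A] = ((2.6)·(2.6) + (-2.4)·(-2.4) + (1.6)·(1.6) + (0.6)·(0.6) + (-2.4)·(-2.4)) / 4 = 21.2/4 = 5.3
  S[A,B] = ((2.6)·(1.6) + (-2.4)·(-1.4) + (1.6)·(-0.4) + (0.6)·(-1.4) + (-2.4)·(1.6)) / 4 = 2.2/4 = 0.55
  S[B,B] = ((1.6)·(1.6) + (-1.4)·(-1.4) + (-0.4)·(-0.4) + (-1.4)·(-1.4) + (1.6)·(1.6)) / 4 = 9.2/4 = 2.3

S is symmetric (S[j,i] = S[i,j]). Assembling:

S = [[5.3, 0.55],
 [0.55, 2.3]]


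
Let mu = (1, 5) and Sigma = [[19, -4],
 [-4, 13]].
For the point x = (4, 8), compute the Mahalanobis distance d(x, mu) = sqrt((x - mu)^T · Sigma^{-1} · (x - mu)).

Step 1 — centre the observation: (x - mu) = (3, 3).

Step 2 — invert Sigma. det(Sigma) = 19·13 - (-4)² = 231.
  Sigma^{-1} = (1/det) · [[d, -b], [-b, a]] = [[0.0563, 0.0173],
 [0.0173, 0.0823]].

Step 3 — form the quadratic (x - mu)^T · Sigma^{-1} · (x - mu):
  Sigma^{-1} · (x - mu) = (0.2208, 0.2987).
  (x - mu)^T · [Sigma^{-1} · (x - mu)] = (3)·(0.2208) + (3)·(0.2987) = 1.5584.

Step 4 — take square root: d = √(1.5584) ≈ 1.2484.

d(x, mu) = √(1.5584) ≈ 1.2484


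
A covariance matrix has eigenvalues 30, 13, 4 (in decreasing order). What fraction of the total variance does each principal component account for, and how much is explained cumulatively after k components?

Step 1 — total variance = trace(Sigma) = Σ λ_i = 30 + 13 + 4 = 47.

Step 2 — fraction explained by component i = λ_i / Σ λ:
  PC1: 30/47 = 0.6383
  PC2: 13/47 = 0.2766
  PC3: 4/47 = 0.0851

Step 3 — cumulative fraction after k components = (λ_1 + ... + λ_k) / Σ λ:
  k = 1: 30/47 = 0.6383
  k = 2: (30 + 13)/47 = 43/47 = 0.9149
  k = 3: (30 + 13 + 4)/47 = 47/47 = 1

Summary (fraction, with percent):

explained: PC1 0.6383 (63.83%), PC2 0.2766 (27.66%), PC3 0.0851 (8.51%);  cumulative: 0.6383, 0.9149, 1


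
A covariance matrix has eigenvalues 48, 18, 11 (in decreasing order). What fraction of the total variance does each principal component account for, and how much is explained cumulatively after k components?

Step 1 — total variance = trace(Sigma) = Σ λ_i = 48 + 18 + 11 = 77.

Step 2 — fraction explained by component i = λ_i / Σ λ:
  PC1: 48/77 = 0.6234
  PC2: 18/77 = 0.2338
  PC3: 11/77 = 0.1429

Step 3 — cumulative fraction after k components = (λ_1 + ... + λ_k) / Σ λ:
  k = 1: 48/77 = 0.6234
  k = 2: (48 + 18)/77 = 66/77 = 0.8571
  k = 3: (48 + 18 + 11)/77 = 77/77 = 1

Summary (fraction, with percent):

explained: PC1 0.6234 (62.34%), PC2 0.2338 (23.38%), PC3 0.1429 (14.29%);  cumulative: 0.6234, 0.8571, 1


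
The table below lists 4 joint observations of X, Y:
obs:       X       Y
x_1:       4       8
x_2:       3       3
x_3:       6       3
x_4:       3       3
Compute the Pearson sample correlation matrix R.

Step 1 — column means:
  mean(X) = (4 + 3 + 6 + 3) / 4 = 16/4 = 4
  mean(Y) = (8 + 3 + 3 + 3) / 4 = 17/4 = 4.25

Step 2 — sample variances and covariances s[i,j] = (1/(n-1)) · Σ_k (x_{k,i} - mean_i) · (x_{k,j} - mean_j), with n-1 = 3:
  s[X,X] = ((0)·(0) + (-1)·(-1) + (2)·(2) + (-1)·(-1)) / 3 = 6/3 = 2
  s[X,Y] = ((0)·(3.75) + (-1)·(-1.25) + (2)·(-1.25) + (-1)·(-1.25)) / 3 = 0/3 = 0
  s[Y,Y] = ((3.75)·(3.75) + (-1.25)·(-1.25) + (-1.25)·(-1.25) + (-1.25)·(-1.25)) / 3 = 18.75/3 = 6.25
  Sample standard deviations s_i = √(s[i,i]):
  s(X) = √(2) = 1.4142
  s(Y) = √(6.25) = 2.5

Step 3 — r_{ij} = s_{ij} / (s_i · s_j):
  r[X,X] = 1 (diagonal).
  r[X,Y] = 0 / (1.4142 · 2.5) = 0 / 3.5355 = 0
  r[Y,Y] = 1 (diagonal).

R is symmetric with unit diagonal. Assembling:

R = [[1, 0],
 [0, 1]]


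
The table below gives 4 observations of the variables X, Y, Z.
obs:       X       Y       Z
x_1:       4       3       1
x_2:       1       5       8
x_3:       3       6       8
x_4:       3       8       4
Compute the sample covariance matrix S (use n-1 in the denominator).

Step 1 — column means:
  mean(X) = (4 + 1 + 3 + 3) / 4 = 11/4 = 2.75
  mean(Y) = (3 + 5 + 6 + 8) / 4 = 22/4 = 5.5
  mean(Z) = (1 + 8 + 8 + 4) / 4 = 21/4 = 5.25

Step 2 — sample covariance S[i,j] = (1/(n-1)) · Σ_k (x_{k,i} - mean_i) · (x_{k,j} - mean_j), with n-1 = 3.
  S[X,X] = ((1.25)·(1.25) + (-1.75)·(-1.75) + (0.25)·(0.25) + (0.25)·(0.25)) / 3 = 4.75/3 = 1.5833
  S[X,Y] = ((1.25)·(-2.5) + (-1.75)·(-0.5) + (0.25)·(0.5) + (0.25)·(2.5)) / 3 = -1.5/3 = -0.5
  S[X,Z] = ((1.25)·(-4.25) + (-1.75)·(2.75) + (0.25)·(2.75) + (0.25)·(-1.25)) / 3 = -9.75/3 = -3.25
  S[Y,Y] = ((-2.5)·(-2.5) + (-0.5)·(-0.5) + (0.5)·(0.5) + (2.5)·(2.5)) / 3 = 13/3 = 4.3333
  S[Y,Z] = ((-2.5)·(-4.25) + (-0.5)·(2.75) + (0.5)·(2.75) + (2.5)·(-1.25)) / 3 = 7.5/3 = 2.5
  S[Z,Z] = ((-4.25)·(-4.25) + (2.75)·(2.75) + (2.75)·(2.75) + (-1.25)·(-1.25)) / 3 = 34.75/3 = 11.5833

S is symmetric (S[j,i] = S[i,j]). Assembling:

S = [[1.5833, -0.5, -3.25],
 [-0.5, 4.3333, 2.5],
 [-3.25, 2.5, 11.5833]]


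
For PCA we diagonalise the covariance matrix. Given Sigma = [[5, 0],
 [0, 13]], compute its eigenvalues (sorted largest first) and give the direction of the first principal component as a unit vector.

Step 1 — characteristic polynomial of 2×2 Sigma:
  det(Sigma - λI) = λ² - trace · λ + det = 0.
  trace = 5 + 13 = 18, det = 5·13 - (0)² = 65.
Step 2 — discriminant:
  Δ = trace² - 4·det = 324 - 260 = 64.
Step 3 — eigenvalues:
  λ = (trace ± √Δ)/2 = (18 ± 8)/2,
  λ_1 = 13,  λ_2 = 5.

Step 4 — unit eigenvector for λ_1: Sigma is diagonal, so its eigenvectors are the coordinate axes. λ_1 = 13 is the diagonal entry on the second coordinate axis, hence
  v_1 = (0, 1) (||v_1|| = 1).

λ_1 = 13,  λ_2 = 5;  v_1 ≈ (0, 1)


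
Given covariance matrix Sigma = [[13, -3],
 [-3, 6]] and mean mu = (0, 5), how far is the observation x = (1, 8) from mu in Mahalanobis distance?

Step 1 — centre the observation: (x - mu) = (1, 3).

Step 2 — invert Sigma. det(Sigma) = 13·6 - (-3)² = 69.
  Sigma^{-1} = (1/det) · [[d, -b], [-b, a]] = [[0.087, 0.0435],
 [0.0435, 0.1884]].

Step 3 — form the quadratic (x - mu)^T · Sigma^{-1} · (x - mu):
  Sigma^{-1} · (x - mu) = (0.2174, 0.6087).
  (x - mu)^T · [Sigma^{-1} · (x - mu)] = (1)·(0.2174) + (3)·(0.6087) = 2.0435.

Step 4 — take square root: d = √(2.0435) ≈ 1.4295.

d(x, mu) = √(2.0435) ≈ 1.4295


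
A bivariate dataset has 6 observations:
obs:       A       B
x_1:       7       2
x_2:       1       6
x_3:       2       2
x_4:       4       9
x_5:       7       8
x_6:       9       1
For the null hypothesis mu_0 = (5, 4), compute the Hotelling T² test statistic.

Step 1 — sample mean vector:
  mean(A) = (7 + 1 + 2 + 4 + 7 + 9) / 6 = 30/6 = 5
  mean(B) = (2 + 6 + 2 + 9 + 8 + 1) / 6 = 28/6 = 4.6667
  x̄ = (5, 4.6667),  deviation x̄ - mu_0 = (5, 4.6667) - (5, 4) = (0, 0.6667).

Step 2 — sample covariance matrix, S[i,j] = (1/(n-1)) · Σ_k (x_{k,i} - mean_i) · (x_{k,j} - mean_j), divisor n-1 = 5:
  S[A,A] = ((2)·(2) + (-4)·(-4) + (-3)·(-3) + (-1)·(-1) + (2)·(2) + (4)·(4)) / 5 = 50/5 = 10
  S[A,B] = ((2)·(-2.6667) + (-4)·(1.3333) + (-3)·(-2.6667) + (-1)·(4.3333) + (2)·(3.3333) + (4)·(-3.6667)) / 5 = -15/5 = -3
  S[B,B] = ((-2.6667)·(-2.6667) + (1.3333)·(1.3333) + (-2.6667)·(-2.6667) + (4.3333)·(4.3333) + (3.3333)·(3.3333) + (-3.6667)·(-3.6667)) / 5 = 59.3333/5 = 11.8667
  S = [[10, -3],
 [-3, 11.8667]].

Step 3 — invert S. det(S) = 10·11.8667 - (-3)² = 109.6667.
  S^{-1} = (1/det) · [[d, -b], [-b, a]] = [[0.1082, 0.0274],
 [0.0274, 0.0912]].

Step 4 — quadratic form (x̄ - mu_0)^T · S^{-1} · (x̄ - mu_0):
  S^{-1} · (x̄ - mu_0) = (0.0182, 0.0608),
  (x̄ - mu_0)^T · [...] = (0)·(0.0182) + (0.6667)·(0.0608) = 0.0405.

Step 5 — scale by n: T² = 6 · 0.0405 = 0.2432.

T² ≈ 0.2432


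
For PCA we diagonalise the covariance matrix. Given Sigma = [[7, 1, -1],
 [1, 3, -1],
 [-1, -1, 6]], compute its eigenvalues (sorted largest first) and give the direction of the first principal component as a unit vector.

Step 1 — characteristic polynomial p(λ) = det(λI - Sigma) = λ³ - tr·λ² + c_1·λ - det, where tr = trace, c_1 = sum of the principal 2×2 minors, det = det(Sigma):
  tr = 7 + 3 + 6 = 16,
  c_1 = (7·3 - (1)²) + (7·6 - (-1)²) + (3·6 - (-1)²) = 20 + 41 + 17 = 78,
  det = 7·(3·6 - (-1)²) - (1)·((1)·6 - (-1)·(-1)) + (-1)·((1)·(-1) - 3·(-1)) = 7·(17) - (1)·(5) + (-1)·(2) = 112.
  So p(λ) = λ³ - 16λ² + 78λ - 112.
Step 2 — look for an integer root (rational root theorem: any rational root is an integer divisor of 112). Testing λ = 8:
  p(8) = 512 - 1024 + 624 - 112 = 0  ✓
  Dividing out (λ - 8): p(λ) = (λ - 8)(λ² - 8λ + 14).
Step 3 — remaining eigenvalues from the quadratic λ² - 8λ + 14 = 0:
  Δ = 8² - 4·14 = 64 - 56 = 8,  λ = (8 ± √8)/2 = (8 ± 2.8284)/2 ≈ 5.4142 or 2.5858.
  Sorted: λ_1 = 8,  λ_2 = 5.4142,  λ_3 = 2.5858  (check: sum = 16 = tr ✓).

Step 4 — unit eigenvector for λ_1 = 8: v spans the null space of (Sigma - λ_1 I), whose rows are
  r_1 = (-1, 1, -1),  r_2 = (1, -5, -1),  r_3 = (-1, -1, -2).
  v is orthogonal to every row, so take v ∝ r_1 × r_2 = ((1)·(-1) - (-1)·(-5), (-1)·(1) - (-1)·(-1), (-1)·(-5) - (1)·(1)) = (-6, -2, 4).
  Rescale (divide by 2; multiply by -1 so the first nonzero entry is positive): u = (3, 1, -2).
  ||u|| = √((3)² + (1)² + (-2)²) = √(14) ≈ 3.7417,  v_1 = u/||u|| ≈ (0.8018, 0.2673, -0.5345) (||v_1|| = 1).

λ_1 = 8,  λ_2 = 5.4142,  λ_3 = 2.5858;  v_1 ≈ (0.8018, 0.2673, -0.5345)


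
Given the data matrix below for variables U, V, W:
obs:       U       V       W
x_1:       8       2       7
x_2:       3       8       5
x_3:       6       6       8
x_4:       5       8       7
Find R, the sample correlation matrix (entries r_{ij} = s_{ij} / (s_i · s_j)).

Step 1 — column means:
  mean(U) = (8 + 3 + 6 + 5) / 4 = 22/4 = 5.5
  mean(V) = (2 + 8 + 6 + 8) / 4 = 24/4 = 6
  mean(W) = (7 + 5 + 8 + 7) / 4 = 27/4 = 6.75

Step 2 — sample variances and covariances s[i,j] = (1/(n-1)) · Σ_k (x_{k,i} - mean_i) · (x_{k,j} - mean_j), with n-1 = 3:
  s[U,U] = ((2.5)·(2.5) + (-2.5)·(-2.5) + (0.5)·(0.5) + (-0.5)·(-0.5)) / 3 = 13/3 = 4.3333
  s[U,V] = ((2.5)·(-4) + (-2.5)·(2) + (0.5)·(0) + (-0.5)·(2)) / 3 = -16/3 = -5.3333
  s[U,W] = ((2.5)·(0.25) + (-2.5)·(-1.75) + (0.5)·(1.25) + (-0.5)·(0.25)) / 3 = 5.5/3 = 1.8333
  s[V,V] = ((-4)·(-4) + (2)·(2) + (0)·(0) + (2)·(2)) / 3 = 24/3 = 8
  s[V,W] = ((-4)·(0.25) + (2)·(-1.75) + (0)·(1.25) + (2)·(0.25)) / 3 = -4/3 = -1.3333
  s[W,W] = ((0.25)·(0.25) + (-1.75)·(-1.75) + (1.25)·(1.25) + (0.25)·(0.25)) / 3 = 4.75/3 = 1.5833
  Sample standard deviations s_i = √(s[i,i]):
  s(U) = √(4.3333) = 2.0817
  s(V) = √(8) = 2.8284
  s(W) = √(1.5833) = 1.2583

Step 3 — r_{ij} = s_{ij} / (s_i · s_j):
  r[U,U] = 1 (diagonal).
  r[U,V] = -5.3333 / (2.0817 · 2.8284) = -5.3333 / 5.8878 = -0.9058
  r[U,W] = 1.8333 / (2.0817 · 1.2583) = 1.8333 / 2.6194 = 0.6999
  r[V,V] = 1 (diagonal).
  r[V,W] = -1.3333 / (2.8284 · 1.2583) = -1.3333 / 3.559 = -0.3746
  r[W,W] = 1 (diagonal).

R is symmetric with unit diagonal. Assembling:

R = [[1, -0.9058, 0.6999],
 [-0.9058, 1, -0.3746],
 [0.6999, -0.3746, 1]]


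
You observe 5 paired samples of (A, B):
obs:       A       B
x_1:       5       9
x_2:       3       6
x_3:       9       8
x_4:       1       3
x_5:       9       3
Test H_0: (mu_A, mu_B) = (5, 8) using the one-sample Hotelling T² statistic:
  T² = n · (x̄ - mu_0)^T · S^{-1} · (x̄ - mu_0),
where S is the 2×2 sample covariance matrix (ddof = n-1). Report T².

Step 1 — sample mean vector:
  mean(A) = (5 + 3 + 9 + 1 + 9) / 5 = 27/5 = 5.4
  mean(B) = (9 + 6 + 8 + 3 + 3) / 5 = 29/5 = 5.8
  x̄ = (5.4, 5.8),  deviation x̄ - mu_0 = (5.4, 5.8) - (5, 8) = (0.4, -2.2).

Step 2 — sample covariance matrix, S[i,j] = (1/(n-1)) · Σ_k (x_{k,i} - mean_i) · (x_{k,j} - mean_j), divisor n-1 = 4:
  S[A,A] = ((-0.4)·(-0.4) + (-2.4)·(-2.4) + (3.6)·(3.6) + (-4.4)·(-4.4) + (3.6)·(3.6)) / 4 = 51.2/4 = 12.8
  S[A,B] = ((-0.4)·(3.2) + (-2.4)·(0.2) + (3.6)·(2.2) + (-4.4)·(-2.8) + (3.6)·(-2.8)) / 4 = 8.4/4 = 2.1
  S[B,B] = ((3.2)·(3.2) + (0.2)·(0.2) + (2.2)·(2.2) + (-2.8)·(-2.8) + (-2.8)·(-2.8)) / 4 = 30.8/4 = 7.7
  S = [[12.8, 2.1],
 [2.1, 7.7]].

Step 3 — invert S. det(S) = 12.8·7.7 - (2.1)² = 94.15.
  S^{-1} = (1/det) · [[d, -b], [-b, a]] = [[0.0818, -0.0223],
 [-0.0223, 0.136]].

Step 4 — quadratic form (x̄ - mu_0)^T · S^{-1} · (x̄ - mu_0):
  S^{-1} · (x̄ - mu_0) = (0.0818, -0.308),
  (x̄ - mu_0)^T · [...] = (0.4)·(0.0818) + (-2.2)·(-0.308) = 0.7104.

Step 5 — scale by n: T² = 5 · 0.7104 = 3.5518.

T² ≈ 3.5518


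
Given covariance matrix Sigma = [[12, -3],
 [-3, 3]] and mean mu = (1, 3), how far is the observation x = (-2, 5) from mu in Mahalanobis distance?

Step 1 — centre the observation: (x - mu) = (-3, 2).

Step 2 — invert Sigma. det(Sigma) = 12·3 - (-3)² = 27.
  Sigma^{-1} = (1/det) · [[d, -b], [-b, a]] = [[0.1111, 0.1111],
 [0.1111, 0.4444]].

Step 3 — form the quadratic (x - mu)^T · Sigma^{-1} · (x - mu):
  Sigma^{-1} · (x - mu) = (-0.1111, 0.5556).
  (x - mu)^T · [Sigma^{-1} · (x - mu)] = (-3)·(-0.1111) + (2)·(0.5556) = 1.4444.

Step 4 — take square root: d = √(1.4444) ≈ 1.2019.

d(x, mu) = √(1.4444) ≈ 1.2019


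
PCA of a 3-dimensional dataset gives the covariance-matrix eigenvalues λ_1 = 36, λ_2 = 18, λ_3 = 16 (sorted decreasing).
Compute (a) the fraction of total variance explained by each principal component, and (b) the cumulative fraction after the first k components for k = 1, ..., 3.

Step 1 — total variance = trace(Sigma) = Σ λ_i = 36 + 18 + 16 = 70.

Step 2 — fraction explained by component i = λ_i / Σ λ:
  PC1: 36/70 = 0.5143
  PC2: 18/70 = 0.2571
  PC3: 16/70 = 0.2286

Step 3 — cumulative fraction after k components = (λ_1 + ... + λ_k) / Σ λ:
  k = 1: 36/70 = 0.5143
  k = 2: (36 + 18)/70 = 54/70 = 0.7714
  k = 3: (36 + 18 + 16)/70 = 70/70 = 1

Summary (fraction, with percent):

explained: PC1 0.5143 (51.43%), PC2 0.2571 (25.71%), PC3 0.2286 (22.86%);  cumulative: 0.5143, 0.7714, 1


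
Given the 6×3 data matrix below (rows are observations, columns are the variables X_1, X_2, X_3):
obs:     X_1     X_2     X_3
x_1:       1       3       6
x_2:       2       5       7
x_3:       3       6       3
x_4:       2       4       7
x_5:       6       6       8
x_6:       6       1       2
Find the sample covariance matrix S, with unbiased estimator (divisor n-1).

Step 1 — column means:
  mean(X_1) = (1 + 2 + 3 + 2 + 6 + 6) / 6 = 20/6 = 3.3333
  mean(X_2) = (3 + 5 + 6 + 4 + 6 + 1) / 6 = 25/6 = 4.1667
  mean(X_3) = (6 + 7 + 3 + 7 + 8 + 2) / 6 = 33/6 = 5.5

Step 2 — sample covariance S[i,j] = (1/(n-1)) · Σ_k (x_{k,i} - mean_i) · (x_{k,j} - mean_j), with n-1 = 5.
  S[X_1,X_1] = ((-2.3333)·(-2.3333) + (-1.3333)·(-1.3333) + (-0.3333)·(-0.3333) + (-1.3333)·(-1.3333) + (2.6667)·(2.6667) + (2.6667)·(2.6667)) / 5 = 23.3333/5 = 4.6667
  S[X_1,X_2] = ((-2.3333)·(-1.1667) + (-1.3333)·(0.8333) + (-0.3333)·(1.8333) + (-1.3333)·(-0.1667) + (2.6667)·(1.8333) + (2.6667)·(-3.1667)) / 5 = -2.3333/5 = -0.4667
  S[X_1,X_3] = ((-2.3333)·(0.5) + (-1.3333)·(1.5) + (-0.3333)·(-2.5) + (-1.3333)·(1.5) + (2.6667)·(2.5) + (2.6667)·(-3.5)) / 5 = -7/5 = -1.4
  S[X_2,X_2] = ((-1.1667)·(-1.1667) + (0.8333)·(0.8333) + (1.8333)·(1.8333) + (-0.1667)·(-0.1667) + (1.8333)·(1.8333) + (-3.1667)·(-3.1667)) / 5 = 18.8333/5 = 3.7667
  S[X_2,X_3] = ((-1.1667)·(0.5) + (0.8333)·(1.5) + (1.8333)·(-2.5) + (-0.1667)·(1.5) + (1.8333)·(2.5) + (-3.1667)·(-3.5)) / 5 = 11.5/5 = 2.3
  S[X_3,X_3] = ((0.5)·(0.5) + (1.5)·(1.5) + (-2.5)·(-2.5) + (1.5)·(1.5) + (2.5)·(2.5) + (-3.5)·(-3.5)) / 5 = 29.5/5 = 5.9

S is symmetric (S[j,i] = S[i,j]). Assembling:

S = [[4.6667, -0.4667, -1.4],
 [-0.4667, 3.7667, 2.3],
 [-1.4, 2.3, 5.9]]


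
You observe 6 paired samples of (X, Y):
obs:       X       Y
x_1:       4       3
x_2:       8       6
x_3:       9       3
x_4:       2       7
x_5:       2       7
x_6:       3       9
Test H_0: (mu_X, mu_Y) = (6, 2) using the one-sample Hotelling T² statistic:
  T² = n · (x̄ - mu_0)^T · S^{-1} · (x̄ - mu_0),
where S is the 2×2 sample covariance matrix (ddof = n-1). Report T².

Step 1 — sample mean vector:
  mean(X) = (4 + 8 + 9 + 2 + 2 + 3) / 6 = 28/6 = 4.6667
  mean(Y) = (3 + 6 + 3 + 7 + 7 + 9) / 6 = 35/6 = 5.8333
  x̄ = (4.6667, 5.8333),  deviation x̄ - mu_0 = (4.6667, 5.8333) - (6, 2) = (-1.3333, 3.8333).

Step 2 — sample covariance matrix, S[i,j] = (1/(n-1)) · Σ_k (x_{k,i} - mean_i) · (x_{k,j} - mean_j), divisor n-1 = 5:
  S[X,X] = ((-0.6667)·(-0.6667) + (3.3333)·(3.3333) + (4.3333)·(4.3333) + (-2.6667)·(-2.6667) + (-2.6667)·(-2.6667) + (-1.6667)·(-1.6667)) / 5 = 47.3333/5 = 9.4667
  S[X,Y] = ((-0.6667)·(-2.8333) + (3.3333)·(0.1667) + (4.3333)·(-2.8333) + (-2.6667)·(1.1667) + (-2.6667)·(1.1667) + (-1.6667)·(3.1667)) / 5 = -21.3333/5 = -4.2667
  S[Y,Y] = ((-2.8333)·(-2.8333) + (0.1667)·(0.1667) + (-2.8333)·(-2.8333) + (1.1667)·(1.1667) + (1.1667)·(1.1667) + (3.1667)·(3.1667)) / 5 = 28.8333/5 = 5.7667
  S = [[9.4667, -4.2667],
 [-4.2667, 5.7667]].

Step 3 — invert S. det(S) = 9.4667·5.7667 - (-4.2667)² = 36.3867.
  S^{-1} = (1/det) · [[d, -b], [-b, a]] = [[0.1585, 0.1173],
 [0.1173, 0.2602]].

Step 4 — quadratic form (x̄ - mu_0)^T · S^{-1} · (x̄ - mu_0):
  S^{-1} · (x̄ - mu_0) = (0.2382, 0.841),
  (x̄ - mu_0)^T · [...] = (-1.3333)·(0.2382) + (3.8333)·(0.841) = 2.9061.

Step 5 — scale by n: T² = 6 · 2.9061 = 17.4368.

T² ≈ 17.4368


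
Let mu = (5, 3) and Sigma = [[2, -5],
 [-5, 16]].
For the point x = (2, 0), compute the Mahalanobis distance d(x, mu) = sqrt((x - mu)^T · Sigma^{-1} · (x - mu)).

Step 1 — centre the observation: (x - mu) = (-3, -3).

Step 2 — invert Sigma. det(Sigma) = 2·16 - (-5)² = 7.
  Sigma^{-1} = (1/det) · [[d, -b], [-b, a]] = [[2.2857, 0.7143],
 [0.7143, 0.2857]].

Step 3 — form the quadratic (x - mu)^T · Sigma^{-1} · (x - mu):
  Sigma^{-1} · (x - mu) = (-9, -3).
  (x - mu)^T · [Sigma^{-1} · (x - mu)] = (-3)·(-9) + (-3)·(-3) = 36.

Step 4 — take square root: d = √(36) ≈ 6.

d(x, mu) = √(36) ≈ 6


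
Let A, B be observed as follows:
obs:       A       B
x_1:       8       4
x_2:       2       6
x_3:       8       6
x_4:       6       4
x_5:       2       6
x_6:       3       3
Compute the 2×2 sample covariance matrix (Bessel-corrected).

Step 1 — column means:
  mean(A) = (8 + 2 + 8 + 6 + 2 + 3) / 6 = 29/6 = 4.8333
  mean(B) = (4 + 6 + 6 + 4 + 6 + 3) / 6 = 29/6 = 4.8333

Step 2 — sample covariance S[i,j] = (1/(n-1)) · Σ_k (x_{k,i} - mean_i) · (x_{k,j} - mean_j), with n-1 = 5.
  S[A,A] = ((3.1667)·(3.1667) + (-2.8333)·(-2.8333) + (3.1667)·(3.1667) + (1.1667)·(1.1667) + (-2.8333)·(-2.8333) + (-1.8333)·(-1.8333)) / 5 = 40.8333/5 = 8.1667
  S[A,B] = ((3.1667)·(-0.8333) + (-2.8333)·(1.1667) + (3.1667)·(1.1667) + (1.1667)·(-0.8333) + (-2.8333)·(1.1667) + (-1.8333)·(-1.8333)) / 5 = -3.1667/5 = -0.6333
  S[B,B] = ((-0.8333)·(-0.8333) + (1.1667)·(1.1667) + (1.1667)·(1.1667) + (-0.8333)·(-0.8333) + (1.1667)·(1.1667) + (-1.8333)·(-1.8333)) / 5 = 8.8333/5 = 1.7667

S is symmetric (S[j,i] = S[i,j]). Assembling:

S = [[8.1667, -0.6333],
 [-0.6333, 1.7667]]


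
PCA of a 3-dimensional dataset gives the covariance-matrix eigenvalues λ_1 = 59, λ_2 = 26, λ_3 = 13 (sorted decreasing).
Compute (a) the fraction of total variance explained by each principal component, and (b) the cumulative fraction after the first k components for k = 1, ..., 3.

Step 1 — total variance = trace(Sigma) = Σ λ_i = 59 + 26 + 13 = 98.

Step 2 — fraction explained by component i = λ_i / Σ λ:
  PC1: 59/98 = 0.602
  PC2: 26/98 = 0.2653
  PC3: 13/98 = 0.1327

Step 3 — cumulative fraction after k components = (λ_1 + ... + λ_k) / Σ λ:
  k = 1: 59/98 = 0.602
  k = 2: (59 + 26)/98 = 85/98 = 0.8673
  k = 3: (59 + 26 + 13)/98 = 98/98 = 1

Summary (fraction, with percent):

explained: PC1 0.602 (60.2%), PC2 0.2653 (26.53%), PC3 0.1327 (13.27%);  cumulative: 0.602, 0.8673, 1


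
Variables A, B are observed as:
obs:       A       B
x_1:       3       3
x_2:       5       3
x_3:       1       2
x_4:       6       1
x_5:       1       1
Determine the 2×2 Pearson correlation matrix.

Step 1 — column means:
  mean(A) = (3 + 5 + 1 + 6 + 1) / 5 = 16/5 = 3.2
  mean(B) = (3 + 3 + 2 + 1 + 1) / 5 = 10/5 = 2

Step 2 — sample variances and covariances s[i,j] = (1/(n-1)) · Σ_k (x_{k,i} - mean_i) · (x_{k,j} - mean_j), with n-1 = 4:
  s[A,A] = ((-0.2)·(-0.2) + (1.8)·(1.8) + (-2.2)·(-2.2) + (2.8)·(2.8) + (-2.2)·(-2.2)) / 4 = 20.8/4 = 5.2
  s[A,B] = ((-0.2)·(1) + (1.8)·(1) + (-2.2)·(0) + (2.8)·(-1) + (-2.2)·(-1)) / 4 = 1/4 = 0.25
  s[B,B] = ((1)·(1) + (1)·(1) + (0)·(0) + (-1)·(-1) + (-1)·(-1)) / 4 = 4/4 = 1
  Sample standard deviations s_i = √(s[i,i]):
  s(A) = √(5.2) = 2.2804
  s(B) = √(1) = 1

Step 3 — r_{ij} = s_{ij} / (s_i · s_j):
  r[A,A] = 1 (diagonal).
  r[A,B] = 0.25 / (2.2804 · 1) = 0.25 / 2.2804 = 0.1096
  r[B,B] = 1 (diagonal).

R is symmetric with unit diagonal. Assembling:

R = [[1, 0.1096],
 [0.1096, 1]]


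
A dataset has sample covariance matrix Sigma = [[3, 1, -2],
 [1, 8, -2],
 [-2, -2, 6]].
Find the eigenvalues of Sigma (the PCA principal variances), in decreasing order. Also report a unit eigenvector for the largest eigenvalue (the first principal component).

Step 1 — characteristic polynomial p(λ) = det(λI - Sigma) = λ³ - tr·λ² + c_1·λ - det, where tr = trace, c_1 = sum of the principal 2×2 minors, det = det(Sigma):
  tr = 3 + 8 + 6 = 17,
  c_1 = (3·8 - (1)²) + (3·6 - (-2)²) + (8·6 - (-2)²) = 23 + 14 + 44 = 81,
  det = 3·(8·6 - (-2)²) - (1)·((1)·6 - (-2)·(-2)) + (-2)·((1)·(-2) - 8·(-2)) = 3·(44) - (1)·(2) + (-2)·(14) = 102.
  So p(λ) = λ³ - 17λ² + 81λ - 102.
Step 2 — look for an integer root (rational root theorem: any rational root is an integer divisor of 102). Testing λ = 2:
  p(2) = 8 - 68 + 162 - 102 = 0  ✓
  Dividing out (λ - 2): p(λ) = (λ - 2)(λ² - 15λ + 51).
Step 3 — remaining eigenvalues from the quadratic λ² - 15λ + 51 = 0:
  Δ = 15² - 4·51 = 225 - 204 = 21,  λ = (15 ± √21)/2 = (15 ± 4.5826)/2 ≈ 9.7913 or 5.2087.
  Sorted: λ_1 = 9.7913,  λ_2 = 5.2087,  λ_3 = 2  (check: sum = 17 = tr ✓).

Step 4 — unit eigenvector for λ_1 ≈ 9.7913: v spans the null space of (Sigma - λ_1 I), whose rows are
  r_1 = (-6.7913, 1, -2),  r_2 = (1, -1.7913, -2),  r_3 = (-2, -2, -3.7913).
  v is orthogonal to every row, so take v ∝ r_1 × r_2 = ((1)·(-2) - (-2)·(-1.7913), (-2)·(1) - (-6.7913)·(-2), (-6.7913)·(-1.7913) - (1)·(1)) ≈ (-5.5826, -15.5826, 11.1652).
  Rescale (multiply by -1 so the first nonzero entry is positive): u = (5.5826, 15.5826, -11.1652).
  ||u|| = √((5.5826)² + (15.5826)² + (-11.1652)²) = √(398.6424) ≈ 19.966,  v_1 = u/||u|| ≈ (0.2796, 0.7805, -0.5592) (||v_1|| = 1).

λ_1 = 9.7913,  λ_2 = 5.2087,  λ_3 = 2;  v_1 ≈ (0.2796, 0.7805, -0.5592)


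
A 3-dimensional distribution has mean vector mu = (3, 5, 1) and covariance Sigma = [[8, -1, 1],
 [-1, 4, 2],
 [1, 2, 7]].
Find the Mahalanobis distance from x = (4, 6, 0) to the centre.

Step 1 — centre the observation: (x - mu) = (1, 1, -1).

Step 2 — invert Sigma (cofactor / det for 3×3, or solve directly):
  Sigma^{-1} = [[0.1356, 0.0508, -0.0339],
 [0.0508, 0.3107, -0.096],
 [-0.0339, -0.096, 0.1751]].

Step 3 — form the quadratic (x - mu)^T · Sigma^{-1} · (x - mu):
  Sigma^{-1} · (x - mu) = (0.2203, 0.4576, -0.3051).
  (x - mu)^T · [Sigma^{-1} · (x - mu)] = (1)·(0.2203) + (1)·(0.4576) + (-1)·(-0.3051) = 0.9831.

Step 4 — take square root: d = √(0.9831) ≈ 0.9915.

d(x, mu) = √(0.9831) ≈ 0.9915


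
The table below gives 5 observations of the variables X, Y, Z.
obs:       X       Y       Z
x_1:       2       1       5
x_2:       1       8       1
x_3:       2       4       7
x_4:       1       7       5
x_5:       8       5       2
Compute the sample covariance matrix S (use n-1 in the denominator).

Step 1 — column means:
  mean(X) = (2 + 1 + 2 + 1 + 8) / 5 = 14/5 = 2.8
  mean(Y) = (1 + 8 + 4 + 7 + 5) / 5 = 25/5 = 5
  mean(Z) = (5 + 1 + 7 + 5 + 2) / 5 = 20/5 = 4

Step 2 — sample covariance S[i,j] = (1/(n-1)) · Σ_k (x_{k,i} - mean_i) · (x_{k,j} - mean_j), with n-1 = 4.
  S[X,X] = ((-0.8)·(-0.8) + (-1.8)·(-1.8) + (-0.8)·(-0.8) + (-1.8)·(-1.8) + (5.2)·(5.2)) / 4 = 34.8/4 = 8.7
  S[X,Y] = ((-0.8)·(-4) + (-1.8)·(3) + (-0.8)·(-1) + (-1.8)·(2) + (5.2)·(0)) / 4 = -5/4 = -1.25
  S[X,Z] = ((-0.8)·(1) + (-1.8)·(-3) + (-0.8)·(3) + (-1.8)·(1) + (5.2)·(-2)) / 4 = -10/4 = -2.5
  S[Y,Y] = ((-4)·(-4) + (3)·(3) + (-1)·(-1) + (2)·(2) + (0)·(0)) / 4 = 30/4 = 7.5
  S[Y,Z] = ((-4)·(1) + (3)·(-3) + (-1)·(3) + (2)·(1) + (0)·(-2)) / 4 = -14/4 = -3.5
  S[Z,Z] = ((1)·(1) + (-3)·(-3) + (3)·(3) + (1)·(1) + (-2)·(-2)) / 4 = 24/4 = 6

S is symmetric (S[j,i] = S[i,j]). Assembling:

S = [[8.7, -1.25, -2.5],
 [-1.25, 7.5, -3.5],
 [-2.5, -3.5, 6]]


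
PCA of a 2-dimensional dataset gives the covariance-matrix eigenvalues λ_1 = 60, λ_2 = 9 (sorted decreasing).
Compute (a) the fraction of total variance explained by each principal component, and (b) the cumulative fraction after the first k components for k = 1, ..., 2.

Step 1 — total variance = trace(Sigma) = Σ λ_i = 60 + 9 = 69.

Step 2 — fraction explained by component i = λ_i / Σ λ:
  PC1: 60/69 = 0.8696
  PC2: 9/69 = 0.1304

Step 3 — cumulative fraction after k components = (λ_1 + ... + λ_k) / Σ λ:
  k = 1: 60/69 = 0.8696
  k = 2: (60 + 9)/69 = 69/69 = 1

Summary (fraction, with percent):

explained: PC1 0.8696 (86.96%), PC2 0.1304 (13.04%);  cumulative: 0.8696, 1


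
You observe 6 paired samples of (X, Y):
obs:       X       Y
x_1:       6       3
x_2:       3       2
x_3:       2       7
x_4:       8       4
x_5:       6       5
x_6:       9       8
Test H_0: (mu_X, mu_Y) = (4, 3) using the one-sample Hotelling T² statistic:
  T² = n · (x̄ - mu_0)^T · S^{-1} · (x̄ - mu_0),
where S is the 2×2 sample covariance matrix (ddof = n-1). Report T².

Step 1 — sample mean vector:
  mean(X) = (6 + 3 + 2 + 8 + 6 + 9) / 6 = 34/6 = 5.6667
  mean(Y) = (3 + 2 + 7 + 4 + 5 + 8) / 6 = 29/6 = 4.8333
  x̄ = (5.6667, 4.8333),  deviation x̄ - mu_0 = (5.6667, 4.8333) - (4, 3) = (1.6667, 1.8333).

Step 2 — sample covariance matrix, S[i,j] = (1/(n-1)) · Σ_k (x_{k,i} - mean_i) · (x_{k,j} - mean_j), divisor n-1 = 5:
  S[X,X] = ((0.3333)·(0.3333) + (-2.6667)·(-2.6667) + (-3.6667)·(-3.6667) + (2.3333)·(2.3333) + (0.3333)·(0.3333) + (3.3333)·(3.3333)) / 5 = 37.3333/5 = 7.4667
  S[X,Y] = ((0.3333)·(-1.8333) + (-2.6667)·(-2.8333) + (-3.6667)·(2.1667) + (2.3333)·(-0.8333) + (0.3333)·(0.1667) + (3.3333)·(3.1667)) / 5 = 7.6667/5 = 1.5333
  S[Y,Y] = ((-1.8333)·(-1.8333) + (-2.8333)·(-2.8333) + (2.1667)·(2.1667) + (-0.8333)·(-0.8333) + (0.1667)·(0.1667) + (3.1667)·(3.1667)) / 5 = 26.8333/5 = 5.3667
  S = [[7.4667, 1.5333],
 [1.5333, 5.3667]].

Step 3 — invert S. det(S) = 7.4667·5.3667 - (1.5333)² = 37.72.
  S^{-1} = (1/det) · [[d, -b], [-b, a]] = [[0.1423, -0.0407],
 [-0.0407, 0.1979]].

Step 4 — quadratic form (x̄ - mu_0)^T · S^{-1} · (x̄ - mu_0):
  S^{-1} · (x̄ - mu_0) = (0.1626, 0.2952),
  (x̄ - mu_0)^T · [...] = (1.6667)·(0.1626) + (1.8333)·(0.2952) = 0.8121.

Step 5 — scale by n: T² = 6 · 0.8121 = 4.8727.

T² ≈ 4.8727


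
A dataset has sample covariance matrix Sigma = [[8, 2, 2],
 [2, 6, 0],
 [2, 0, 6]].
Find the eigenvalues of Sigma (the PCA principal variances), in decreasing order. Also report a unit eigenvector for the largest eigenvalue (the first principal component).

Step 1 — characteristic polynomial p(λ) = det(λI - Sigma) = λ³ - tr·λ² + c_1·λ - det, where tr = trace, c_1 = sum of the principal 2×2 minors, det = det(Sigma):
  tr = 8 + 6 + 6 = 20,
  c_1 = (8·6 - (2)²) + (8·6 - (2)²) + (6·6 - (0)²) = 44 + 44 + 36 = 124,
  det = 8·(6·6 - (0)²) - (2)·((2)·6 - (0)·(2)) + (2)·((2)·(0) - 6·(2)) = 8·(36) - (2)·(12) + (2)·(-12) = 240.
  So p(λ) = λ³ - 20λ² + 124λ - 240.
Step 2 — look for an integer root (rational root theorem: any rational root is an integer divisor of 240). Testing λ = 4:
  p(4) = 64 - 320 + 496 - 240 = 0  ✓
  Dividing out (λ - 4): p(λ) = (λ - 4)(λ² - 16λ + 60).
Step 3 — remaining eigenvalues from the quadratic λ² - 16λ + 60 = 0:
  Δ = 16² - 4·60 = 256 - 240 = 16,  λ = (16 ± √16)/2 = (16 ± 4)/2 = 10 or 6.
  Sorted: λ_1 = 10,  λ_2 = 6,  λ_3 = 4  (check: sum = 20 = tr ✓).

Step 4 — unit eigenvector for λ_1 = 10: v spans the null space of (Sigma - λ_1 I), whose rows are
  r_1 = (-2, 2, 2),  r_2 = (2, -4, 0),  r_3 = (2, 0, -4).
  v is orthogonal to every row, so take v ∝ r_1 × r_2 = ((2)·(0) - (2)·(-4), (2)·(2) - (-2)·(0), (-2)·(-4) - (2)·(2)) = (8, 4, 4).
  Rescale (divide by 4): u = (2, 1, 1).
  ||u|| = √((2)² + (1)² + (1)²) = √(6) ≈ 2.4495,  v_1 = u/||u|| ≈ (0.8165, 0.4082, 0.4082) (||v_1|| = 1).

λ_1 = 10,  λ_2 = 6,  λ_3 = 4;  v_1 ≈ (0.8165, 0.4082, 0.4082)


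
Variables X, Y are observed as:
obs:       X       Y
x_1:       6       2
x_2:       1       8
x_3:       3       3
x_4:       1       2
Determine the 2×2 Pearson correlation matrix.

Step 1 — column means:
  mean(X) = (6 + 1 + 3 + 1) / 4 = 11/4 = 2.75
  mean(Y) = (2 + 8 + 3 + 2) / 4 = 15/4 = 3.75

Step 2 — sample variances and covariances s[i,j] = (1/(n-1)) · Σ_k (x_{k,i} - mean_i) · (x_{k,j} - mean_j), with n-1 = 3:
  s[X,X] = ((3.25)·(3.25) + (-1.75)·(-1.75) + (0.25)·(0.25) + (-1.75)·(-1.75)) / 3 = 16.75/3 = 5.5833
  s[X,Y] = ((3.25)·(-1.75) + (-1.75)·(4.25) + (0.25)·(-0.75) + (-1.75)·(-1.75)) / 3 = -10.25/3 = -3.4167
  s[Y,Y] = ((-1.75)·(-1.75) + (4.25)·(4.25) + (-0.75)·(-0.75) + (-1.75)·(-1.75)) / 3 = 24.75/3 = 8.25
  Sample standard deviations s_i = √(s[i,i]):
  s(X) = √(5.5833) = 2.3629
  s(Y) = √(8.25) = 2.8723

Step 3 — r_{ij} = s_{ij} / (s_i · s_j):
  r[X,X] = 1 (diagonal).
  r[X,Y] = -3.4167 / (2.3629 · 2.8723) = -3.4167 / 6.7869 = -0.5034
  r[Y,Y] = 1 (diagonal).

R is symmetric with unit diagonal. Assembling:

R = [[1, -0.5034],
 [-0.5034, 1]]


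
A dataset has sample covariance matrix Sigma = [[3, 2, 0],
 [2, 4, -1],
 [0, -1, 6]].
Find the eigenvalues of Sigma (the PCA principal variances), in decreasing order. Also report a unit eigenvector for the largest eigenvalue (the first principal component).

Step 1 — characteristic polynomial p(λ) = det(λI - Sigma) = λ³ - tr·λ² + c_1·λ - det, where tr = trace, c_1 = sum of the principal 2×2 minors, det = det(Sigma):
  tr = 3 + 4 + 6 = 13,
  c_1 = (3·4 - (2)²) + (3·6 - (0)²) + (4·6 - (-1)²) = 8 + 18 + 23 = 49,
  det = 3·(4·6 - (-1)²) - (2)·((2)·6 - (-1)·(0)) + (0)·((2)·(-1) - 4·(0)) = 3·(23) - (2)·(12) + (0)·(-2) = 45.
  So p(λ) = λ³ - 13λ² + 49λ - 45.
Step 2 — look for an integer root (rational root theorem: any rational root is an integer divisor of 45). Testing λ = 5:
  p(5) = 125 - 325 + 245 - 45 = 0  ✓
  Dividing out (λ - 5): p(λ) = (λ - 5)(λ² - 8λ + 9).
Step 3 — remaining eigenvalues from the quadratic λ² - 8λ + 9 = 0:
  Δ = 8² - 4·9 = 64 - 36 = 28,  λ = (8 ± √28)/2 = (8 ± 5.2915)/2 ≈ 6.6458 or 1.3542.
  Sorted: λ_1 = 6.6458,  λ_2 = 5,  λ_3 = 1.3542  (check: sum = 13 = tr ✓).

Step 4 — unit eigenvector for λ_1 ≈ 6.6458: v spans the null space of (Sigma - λ_1 I), whose rows are
  r_1 = (-3.6458, 2, 0),  r_2 = (2, -2.6458, -1),  r_3 = (0, -1, -0.6458).
  v is orthogonal to every row, so take v ∝ r_1 × r_2 = ((2)·(-1) - (0)·(-2.6458), (0)·(2) - (-3.6458)·(-1), (-3.6458)·(-2.6458) - (2)·(2)) ≈ (-2, -3.6458, 5.6458).
  Rescale (multiply by -1 so the first nonzero entry is positive): u = (2, 3.6458, -5.6458).
  ||u|| = √((2)² + (3.6458)² + (-5.6458)²) = √(49.166) ≈ 7.0118,  v_1 = u/||u|| ≈ (0.2852, 0.5199, -0.8052) (||v_1|| = 1).

λ_1 = 6.6458,  λ_2 = 5,  λ_3 = 1.3542;  v_1 ≈ (0.2852, 0.5199, -0.8052)


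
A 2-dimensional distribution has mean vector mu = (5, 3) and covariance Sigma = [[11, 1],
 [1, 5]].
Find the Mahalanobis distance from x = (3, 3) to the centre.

Step 1 — centre the observation: (x - mu) = (-2, 0).

Step 2 — invert Sigma. det(Sigma) = 11·5 - (1)² = 54.
  Sigma^{-1} = (1/det) · [[d, -b], [-b, a]] = [[0.0926, -0.0185],
 [-0.0185, 0.2037]].

Step 3 — form the quadratic (x - mu)^T · Sigma^{-1} · (x - mu):
  Sigma^{-1} · (x - mu) = (-0.1852, 0.037).
  (x - mu)^T · [Sigma^{-1} · (x - mu)] = (-2)·(-0.1852) + (0)·(0.037) = 0.3704.

Step 4 — take square root: d = √(0.3704) ≈ 0.6086.

d(x, mu) = √(0.3704) ≈ 0.6086


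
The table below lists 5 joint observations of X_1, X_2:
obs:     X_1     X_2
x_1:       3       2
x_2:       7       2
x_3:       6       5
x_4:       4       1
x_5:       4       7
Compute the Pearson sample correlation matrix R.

Step 1 — column means:
  mean(X_1) = (3 + 7 + 6 + 4 + 4) / 5 = 24/5 = 4.8
  mean(X_2) = (2 + 2 + 5 + 1 + 7) / 5 = 17/5 = 3.4

Step 2 — sample variances and covariances s[i,j] = (1/(n-1)) · Σ_k (x_{k,i} - mean_i) · (x_{k,j} - mean_j), with n-1 = 4:
  s[X_1,X_1] = ((-1.8)·(-1.8) + (2.2)·(2.2) + (1.2)·(1.2) + (-0.8)·(-0.8) + (-0.8)·(-0.8)) / 4 = 10.8/4 = 2.7
  s[X_1,X_2] = ((-1.8)·(-1.4) + (2.2)·(-1.4) + (1.2)·(1.6) + (-0.8)·(-2.4) + (-0.8)·(3.6)) / 4 = 0.4/4 = 0.1
  s[X_2,X_2] = ((-1.4)·(-1.4) + (-1.4)·(-1.4) + (1.6)·(1.6) + (-2.4)·(-2.4) + (3.6)·(3.6)) / 4 = 25.2/4 = 6.3
  Sample standard deviations s_i = √(s[i,i]):
  s(X_1) = √(2.7) = 1.6432
  s(X_2) = √(6.3) = 2.51

Step 3 — r_{ij} = s_{ij} / (s_i · s_j):
  r[X_1,X_1] = 1 (diagonal).
  r[X_1,X_2] = 0.1 / (1.6432 · 2.51) = 0.1 / 4.1243 = 0.0242
  r[X_2,X_2] = 1 (diagonal).

R is symmetric with unit diagonal. Assembling:

R = [[1, 0.0242],
 [0.0242, 1]]
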